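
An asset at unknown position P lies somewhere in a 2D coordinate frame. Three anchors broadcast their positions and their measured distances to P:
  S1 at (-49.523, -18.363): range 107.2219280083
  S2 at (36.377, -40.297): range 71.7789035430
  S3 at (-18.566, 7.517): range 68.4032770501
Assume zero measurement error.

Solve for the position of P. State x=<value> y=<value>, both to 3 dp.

x=45.727 y=30.870

eq1: (x + 49.523)² + (y + 18.363)² = 107.2219280083²
eq2: (x − 36.377)² + (y + 40.297)² = 71.7789035430²
eq3: (x + 18.566)² + (y − 7.517)² = 68.4032770501²
eq1−eq2, eq1−eq3 (x²,y² cancel):
  171.800·x − 43.868·y = 6501.737892
  61.914·x + 51.760·y = 4429.007882
det = 171.800·51.760 − -43.868·61.914 = 11608.411352
x = (6501.737892·51.760 − -43.868·4429.007882) / 11608.411352 = 45.727331
y = (171.800·4429.007882 − 6501.737892·61.914) / 11608.411352 = 30.870284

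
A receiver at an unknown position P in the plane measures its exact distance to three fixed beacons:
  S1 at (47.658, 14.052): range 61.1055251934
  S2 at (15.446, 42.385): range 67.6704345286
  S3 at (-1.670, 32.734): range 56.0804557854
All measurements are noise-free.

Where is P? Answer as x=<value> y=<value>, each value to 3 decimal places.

eq1: (x − 47.658)² + (y − 14.052)² = 61.1055251934²
eq2: (x − 15.446)² + (y − 42.385)² = 67.6704345286²
eq3: (x + 1.670)² + (y − 32.734)² = 56.0804557854²
eq2−eq3, eq2−eq1 (x²,y² cancel):
  -34.232·x − 19.302·y = 473.506703
  64.424·x − 56.666·y = 1279.079027
det = -34.232·-56.666 − -19.302·64.424 = 3183.302560
x = (473.506703·-56.666 − -19.302·1279.079027) / 3183.302560 = -0.673184
y = (-34.232·1279.079027 − 473.506703·64.424) / 3183.302560 = -23.337596

x=-0.673 y=-23.338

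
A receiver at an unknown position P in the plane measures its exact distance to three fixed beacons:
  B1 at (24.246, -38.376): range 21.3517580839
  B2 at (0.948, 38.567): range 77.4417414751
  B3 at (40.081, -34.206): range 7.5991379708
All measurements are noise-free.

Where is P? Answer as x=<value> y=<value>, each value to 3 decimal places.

x=42.270 y=-26.929

eq1: (x − 24.246)² + (y + 38.376)² = 21.3517580839²
eq2: (x − 0.948)² + (y − 38.567)² = 77.4417414751²
eq3: (x − 40.081)² + (y + 34.206)² = 7.5991379708²
eq3−eq1, eq3−eq2 (x²,y² cancel):
  -31.670·x − 8.340·y = -1114.101780
  -78.266·x + 145.546·y = -7227.701229
det = -31.670·145.546 − -8.340·-78.266 = -5262.180260
x = (-1114.101780·145.546 − -8.340·-7227.701229) / -5262.180260 = 42.269948
y = (-31.670·-7227.701229 − -1114.101780·-78.266) / -5262.180260 = -26.928954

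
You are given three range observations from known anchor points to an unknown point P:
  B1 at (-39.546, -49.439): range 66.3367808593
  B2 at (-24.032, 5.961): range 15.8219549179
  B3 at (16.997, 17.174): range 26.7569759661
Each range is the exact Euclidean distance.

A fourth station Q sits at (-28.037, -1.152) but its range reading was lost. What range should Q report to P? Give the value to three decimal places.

eq1: (x + 39.546)² + (y + 49.439)² = 66.3367808593²
eq2: (x + 24.032)² + (y − 5.961)² = 15.8219549179²
eq3: (x − 16.997)² + (y − 17.174)² = 26.7569759661²
eq3−eq1, eq3−eq2 (x²,y² cancel):
  -113.086·x − 133.226·y = -260.376180
  -82.058·x − 22.426·y = 494.827765
det = -113.086·-22.426 − -133.226·-82.058 = -8396.192472
x = (-260.376180·-22.426 − -133.226·494.827765) / -8396.192472 = -8.547103
y = (-113.086·494.827765 − -260.376180·-82.058) / -8396.192472 = 9.209417
|P − Q| = √((-8.547103 − -28.037)² + (9.209417 − -1.152)²) = 22.072949

22.073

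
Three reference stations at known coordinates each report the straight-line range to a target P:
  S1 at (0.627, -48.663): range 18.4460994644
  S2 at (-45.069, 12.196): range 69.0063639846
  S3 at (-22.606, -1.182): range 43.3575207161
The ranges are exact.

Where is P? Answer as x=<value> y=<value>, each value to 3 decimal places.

eq1: (x − 0.627)² + (y + 48.663)² = 18.4460994644²
eq2: (x + 45.069)² + (y − 12.196)² = 69.0063639846²
eq3: (x + 22.606)² + (y + 1.182)² = 43.3575207161²
eq3−eq2, eq3−eq1 (x²,y² cancel):
  -44.926·x + 26.756·y = -1214.474851
  46.466·x − 94.962·y = 3395.668355
det = -44.926·-94.962 − 26.756·46.466 = 3023.018516
x = (-1214.474851·-94.962 − 26.756·3395.668355) / 3023.018516 = 8.096033
y = (-44.926·3395.668355 − -1214.474851·46.466) / 3023.018516 = -31.796698

x=8.096 y=-31.797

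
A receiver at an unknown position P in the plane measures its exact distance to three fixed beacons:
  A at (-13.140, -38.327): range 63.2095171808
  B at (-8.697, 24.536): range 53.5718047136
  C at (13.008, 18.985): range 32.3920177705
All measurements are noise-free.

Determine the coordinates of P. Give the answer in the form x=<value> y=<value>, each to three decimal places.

x=38.171 y=-1.413

eq1: (x + 13.140)² + (y + 38.327)² = 63.2095171808²
eq2: (x + 8.697)² + (y − 24.536)² = 53.5718047136²
eq3: (x − 13.008)² + (y − 18.985)² = 32.3920177705²
eq1−eq3, eq1−eq2 (x²,y² cancel):
  52.296·x + 114.624·y = 1834.220007
  8.886·x + 125.726·y = 161.539378
det = 52.296·125.726 − 114.624·8.886 = 5556.418032
x = (1834.220007·125.726 − 114.624·161.539378) / 5556.418032 = 38.170788
y = (52.296·161.539378 − 1834.220007·8.886) / 5556.418032 = -1.412963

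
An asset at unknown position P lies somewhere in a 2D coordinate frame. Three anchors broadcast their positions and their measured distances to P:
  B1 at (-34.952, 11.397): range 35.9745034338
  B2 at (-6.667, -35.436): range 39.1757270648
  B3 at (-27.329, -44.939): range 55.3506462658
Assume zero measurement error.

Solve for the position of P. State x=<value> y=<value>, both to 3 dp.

eq1: (x + 34.952)² + (y − 11.397)² = 35.9745034338²
eq2: (x + 6.667)² + (y + 35.436)² = 39.1757270648²
eq3: (x + 27.329)² + (y + 44.939)² = 55.3506462658²
eq2−eq3, eq2−eq1 (x²,y² cancel):
  -41.324·x − 19.006·y = -62.727474
  -56.570·x + 93.666·y = 291.947622
det = -41.324·93.666 − -19.006·-56.570 = -4945.823204
x = (-62.727474·93.666 − -19.006·291.947622) / -4945.823204 = 0.066051
y = (-41.324·291.947622 − -62.727474·-56.570) / -4945.823204 = 3.156792

x=0.066 y=3.157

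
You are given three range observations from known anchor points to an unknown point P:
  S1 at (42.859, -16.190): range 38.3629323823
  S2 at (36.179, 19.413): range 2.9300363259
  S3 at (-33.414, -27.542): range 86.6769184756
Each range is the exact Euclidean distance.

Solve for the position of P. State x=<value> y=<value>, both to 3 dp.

x=37.820 y=21.841

eq1: (x − 42.859)² + (y + 16.190)² = 38.3629323823²
eq2: (x − 36.179)² + (y − 19.413)² = 2.9300363259²
eq3: (x + 33.414)² + (y + 27.542)² = 86.6769184756²
eq3−eq1, eq3−eq2 (x²,y² cancel):
  152.546·x + 22.704·y = 6265.126436
  139.186·x + 93.910·y = 7315.030534
det = 152.546·93.910 − 22.704·139.186 = 11165.515916
x = (6265.126436·93.910 − 22.704·7315.030534) / 11165.515916 = 37.819799
y = (152.546·7315.030534 − 6265.126436·139.186) / 11165.515916 = 21.840528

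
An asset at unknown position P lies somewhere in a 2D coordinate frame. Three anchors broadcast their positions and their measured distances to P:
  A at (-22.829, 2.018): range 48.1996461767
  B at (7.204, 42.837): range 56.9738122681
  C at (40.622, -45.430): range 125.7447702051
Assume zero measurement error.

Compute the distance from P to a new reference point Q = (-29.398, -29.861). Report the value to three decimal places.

eq1: (x + 22.829)² + (y − 2.018)² = 48.1996461767²
eq2: (x − 7.204)² + (y − 42.837)² = 56.9738122681²
eq3: (x − 40.622)² + (y + 45.430)² = 125.7447702051²
eq3−eq2, eq3−eq1 (x²,y² cancel):
  -66.836·x + 176.534·y = 10738.606351
  -126.902·x + 94.896·y = 10299.745123
det = -66.836·94.896 − 176.534·-126.902 = 16060.048612
x = (10738.606351·94.896 − 176.534·10299.745123) / 16060.048612 = -49.763512
y = (-66.836·10299.745123 − 10738.606351·-126.902) / 16060.048612 = 41.989715
|P − Q| = √((-49.763512 − -29.398)² + (41.989715 − -29.861)²) = 74.681184

74.681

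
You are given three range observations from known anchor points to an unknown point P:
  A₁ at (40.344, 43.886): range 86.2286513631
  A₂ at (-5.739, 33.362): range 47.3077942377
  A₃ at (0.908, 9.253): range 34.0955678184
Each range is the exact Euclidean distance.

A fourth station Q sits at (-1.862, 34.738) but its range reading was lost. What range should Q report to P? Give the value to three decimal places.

eq1: (x − 40.344)² + (y − 43.886)² = 86.2286513631²
eq2: (x + 5.739)² + (y − 33.362)² = 47.3077942377²
eq3: (x − 0.908)² + (y − 9.253)² = 34.0955678184²
eq3−eq1, eq3−eq2 (x²,y² cancel):
  78.872·x + 69.266·y = -2805.695712
  -13.294·x + 48.218·y = -16.002959
det = 78.872·48.218 − 69.266·-13.294 = 4723.872300
x = (-2805.695712·48.218 − 69.266·-16.002959) / 4723.872300 = -28.403938
y = (78.872·-16.002959 − -2805.695712·-13.294) / 4723.872300 = -8.163028
|P − Q| = √((-28.403938 − -1.862)² + (-8.163028 − 34.738)²) = 50.447723

50.448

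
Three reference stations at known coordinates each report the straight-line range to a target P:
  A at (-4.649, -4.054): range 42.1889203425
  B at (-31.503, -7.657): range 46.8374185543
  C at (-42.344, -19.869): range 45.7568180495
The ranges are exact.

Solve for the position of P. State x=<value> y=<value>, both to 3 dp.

x=-4.952 y=-46.242

eq1: (x + 4.649)² + (y + 4.054)² = 42.1889203425²
eq2: (x + 31.503)² + (y + 7.657)² = 46.8374185543²
eq3: (x + 42.344)² + (y + 19.869)² = 45.7568180495²
eq1−eq3, eq1−eq2 (x²,y² cancel):
  -75.390·x − 31.630·y = 1835.961982
  -53.708·x − 7.206·y = 599.181764
det = -75.390·-7.206 − -31.630·-53.708 = -1155.523700
x = (1835.961982·-7.206 − -31.630·599.181764) / -1155.523700 = -4.952021
y = (-75.390·599.181764 − 1835.961982·-53.708) / -1155.523700 = -46.241832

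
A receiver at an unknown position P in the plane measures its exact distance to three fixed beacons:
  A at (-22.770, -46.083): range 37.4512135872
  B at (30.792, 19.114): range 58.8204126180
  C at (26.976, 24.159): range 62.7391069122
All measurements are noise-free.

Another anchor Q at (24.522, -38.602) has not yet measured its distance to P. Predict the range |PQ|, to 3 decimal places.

eq1: (x + 22.770)² + (y + 46.083)² = 37.4512135872²
eq2: (x − 30.792)² + (y − 19.114)² = 58.8204126180²
eq3: (x − 26.976)² + (y − 24.159)² = 62.7391069122²
eq3−eq1, eq3−eq2 (x²,y² cancel):
  -99.492·x − 140.484·y = 3864.356069
  7.632·x − 10.090·y = 478.484999
det = -99.492·-10.090 − -140.484·7.632 = 2076.048168
x = (3864.356069·-10.090 − -140.484·478.484999) / 2076.048168 = 13.597051
y = (-99.492·478.484999 − 3864.356069·7.632) / 2076.048168 = -37.136997
|P − Q| = √((13.597051 − 24.522)² + (-37.136997 − -38.602)²) = 11.022737

11.023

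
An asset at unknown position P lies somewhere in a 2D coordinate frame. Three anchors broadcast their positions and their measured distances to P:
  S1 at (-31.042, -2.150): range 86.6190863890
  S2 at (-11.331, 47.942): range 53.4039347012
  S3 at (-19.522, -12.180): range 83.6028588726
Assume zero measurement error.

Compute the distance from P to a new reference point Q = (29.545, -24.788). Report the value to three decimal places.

eq1: (x + 31.042)² + (y + 2.150)² = 86.6190863890²
eq2: (x + 11.331)² + (y − 47.942)² = 53.4039347012²
eq3: (x + 19.522)² + (y + 12.180)² = 83.6028588726²
eq1−eq3, eq1−eq2 (x²,y² cancel):
  23.040·x − 20.060·y = 74.660735
  39.422·x + 100.184·y = 6109.484546
det = 23.040·100.184 − -20.060·39.422 = 3099.044680
x = (74.660735·100.184 − -20.060·6109.484546) / 3099.044680 = 41.960050
y = (23.040·6109.484546 − 74.660735·39.422) / 3099.044680 = 44.471527
|P − Q| = √((41.960050 − 29.545)² + (44.471527 − -24.788)²) = 70.363453

70.363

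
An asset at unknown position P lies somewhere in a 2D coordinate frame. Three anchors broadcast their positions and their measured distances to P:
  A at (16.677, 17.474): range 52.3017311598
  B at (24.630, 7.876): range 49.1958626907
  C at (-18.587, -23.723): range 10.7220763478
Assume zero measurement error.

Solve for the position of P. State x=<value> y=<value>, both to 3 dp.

eq1: (x − 16.677)² + (y − 17.474)² = 52.3017311598²
eq2: (x − 24.630)² + (y − 7.876)² = 49.1958626907²
eq3: (x + 18.587)² + (y + 23.723)² = 10.7220763478²
eq2−eq3, eq2−eq1 (x²,y² cancel):
  -86.434·x − 63.198·y = 2544.859007
  -15.906·x + 19.196·y = -400.443447
det = -86.434·19.196 − -63.198·-15.906 = -2664.414452
x = (2544.859007·19.196 − -63.198·-400.443447) / -2664.414452 = -8.836421
y = (-86.434·-400.443447 − 2544.859007·-15.906) / -2664.414452 = -28.182724

x=-8.836 y=-28.183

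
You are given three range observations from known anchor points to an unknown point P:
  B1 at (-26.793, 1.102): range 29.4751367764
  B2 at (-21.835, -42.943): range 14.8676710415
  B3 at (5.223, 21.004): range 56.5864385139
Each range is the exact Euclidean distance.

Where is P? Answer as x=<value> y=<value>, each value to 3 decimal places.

x=-22.878 y=-28.112

eq1: (x + 26.793)² + (y − 1.102)² = 29.4751367764²
eq2: (x + 21.835)² + (y + 42.943)² = 14.8676710415²
eq3: (x − 5.223)² + (y − 21.004)² = 56.5864385139²
eq1−eq2, eq1−eq3 (x²,y² cancel):
  9.916·x − 88.090·y = 2249.525267
  64.032·x + 39.804·y = -2583.872844
det = 9.916·39.804 − -88.090·64.032 = 6035.275344
x = (2249.525267·39.804 − -88.090·-2583.872844) / 6035.275344 = -22.877706
y = (9.916·-2583.872844 − 2249.525267·64.032) / 6035.275344 = -28.111938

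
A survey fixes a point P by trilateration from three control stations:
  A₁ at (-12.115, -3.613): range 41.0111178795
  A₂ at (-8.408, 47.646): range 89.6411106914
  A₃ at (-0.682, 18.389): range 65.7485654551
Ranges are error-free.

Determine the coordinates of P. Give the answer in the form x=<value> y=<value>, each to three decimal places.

eq1: (x + 12.115)² + (y + 3.613)² = 41.0111178795²
eq2: (x + 8.408)² + (y − 47.646)² = 89.6411106914²
eq3: (x + 0.682)² + (y − 18.389)² = 65.7485654551²
eq1−eq3, eq1−eq2 (x²,y² cancel):
  22.866·x + 44.004·y = -2462.168619
  7.414·x + 102.518·y = -4172.608150
det = 22.866·102.518 − 44.004·7.414 = 2017.930932
x = (-2462.168619·102.518 − 44.004·-4172.608150) / 2017.930932 = -34.096882
y = (22.866·-4172.608150 − -2462.168619·7.414) / 2017.930932 = -38.235372

x=-34.097 y=-38.235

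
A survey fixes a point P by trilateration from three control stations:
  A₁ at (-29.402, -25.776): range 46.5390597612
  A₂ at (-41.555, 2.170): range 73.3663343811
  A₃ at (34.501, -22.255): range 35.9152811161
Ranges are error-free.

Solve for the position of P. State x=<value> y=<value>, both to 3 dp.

x=10.793 y=-49.233

eq1: (x + 29.402)² + (y + 25.776)² = 46.5390597612²
eq2: (x + 41.555)² + (y − 2.170)² = 73.3663343811²
eq3: (x − 34.501)² + (y + 22.255)² = 35.9152811161²
eq3−eq2, eq3−eq1 (x²,y² cancel):
  -152.112·x + 48.850·y = -4046.788704
  -127.806·x − 7.042·y = -1032.700912
det = -152.112·-7.042 − 48.850·-127.806 = 7314.495804
x = (-4046.788704·-7.042 − 48.850·-1032.700912) / 7314.495804 = 10.792942
y = (-152.112·-1032.700912 − -4046.788704·-127.806) / 7314.495804 = -49.233424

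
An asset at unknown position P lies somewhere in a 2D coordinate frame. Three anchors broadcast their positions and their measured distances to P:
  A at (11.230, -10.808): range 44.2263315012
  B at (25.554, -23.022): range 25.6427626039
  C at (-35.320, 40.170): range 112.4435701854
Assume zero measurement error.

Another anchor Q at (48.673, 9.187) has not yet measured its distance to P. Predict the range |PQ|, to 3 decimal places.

44.400

eq1: (x − 11.230)² + (y + 10.808)² = 44.2263315012²
eq2: (x − 25.554)² + (y + 23.022)² = 25.6427626039²
eq3: (x + 35.320)² + (y − 40.170)² = 112.4435701854²
eq1−eq2, eq1−eq3 (x²,y² cancel):
  28.648·x − 24.428·y = 2238.510760
  -93.100·x + 101.956·y = -8069.382542
det = 28.648·101.956 − -24.428·-93.100 = 646.588688
x = (2238.510760·101.956 − -24.428·-8069.382542) / 646.588688 = 48.115173
y = (28.648·-8069.382542 − 2238.510760·-93.100) / 646.588688 = -35.209894
|P − Q| = √((48.115173 − 48.673)² + (-35.209894 − 9.187)²) = 44.400398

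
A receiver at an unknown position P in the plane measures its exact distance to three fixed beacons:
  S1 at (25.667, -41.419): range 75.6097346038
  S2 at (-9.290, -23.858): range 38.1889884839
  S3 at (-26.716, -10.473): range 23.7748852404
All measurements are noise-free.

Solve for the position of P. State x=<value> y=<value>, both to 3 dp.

eq1: (x − 25.667)² + (y + 41.419)² = 75.6097346038²
eq2: (x + 9.290)² + (y + 23.858)² = 38.1889884839²
eq3: (x + 26.716)² + (y + 10.473)² = 23.7748852404²
eq3−eq2, eq3−eq1 (x²,y² cancel):
  34.852·x − 26.770·y = -1061.073794
  104.766·x − 61.892·y = -3600.686734
det = 34.852·-61.892 − -26.770·104.766 = 647.525836
x = (-1061.073794·-61.892 − -26.770·-3600.686734) / 647.525836 = -47.439659
y = (34.852·-3600.686734 − -1061.073794·104.766) / 647.525836 = -22.125259

x=-47.440 y=-22.125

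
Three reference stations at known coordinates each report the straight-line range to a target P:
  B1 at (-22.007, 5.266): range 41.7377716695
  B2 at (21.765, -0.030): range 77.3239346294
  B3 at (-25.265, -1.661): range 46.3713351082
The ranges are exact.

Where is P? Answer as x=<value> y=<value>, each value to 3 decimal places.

eq1: (x + 22.007)² + (y − 5.266)² = 41.7377716695²
eq2: (x − 21.765)² + (y + 0.030)² = 77.3239346294²
eq3: (x + 25.265)² + (y + 1.661)² = 46.3713351082²
eq3−eq2, eq3−eq1 (x²,y² cancel):
  94.060·x + 3.262·y = -3996.053168
  6.516·x + 13.854·y = 279.218795
det = 94.060·13.854 − 3.262·6.516 = 1281.852048
x = (-3996.053168·13.854 − 3.262·279.218795) / 1281.852048 = -43.899085
y = (94.060·279.218795 − -3996.053168·6.516) / 1281.852048 = 40.801590

x=-43.899 y=40.802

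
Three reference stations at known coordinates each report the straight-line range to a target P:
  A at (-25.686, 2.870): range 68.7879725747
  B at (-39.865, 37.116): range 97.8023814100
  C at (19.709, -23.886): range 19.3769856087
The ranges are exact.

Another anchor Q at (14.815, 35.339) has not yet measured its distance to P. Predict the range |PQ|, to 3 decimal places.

61.180

eq1: (x + 25.686)² + (y − 2.870)² = 68.7879725747²
eq2: (x + 39.865)² + (y − 37.116)² = 97.8023814100²
eq3: (x − 19.709)² + (y + 23.886)² = 19.3769856087²
eq1−eq2, eq1−eq3 (x²,y² cancel):
  -28.358·x + 68.492·y = -2534.712454
  90.790·x − 53.512·y = 4647.295781
det = -28.358·-53.512 − 68.492·90.790 = -4700.895384
x = (-2534.712454·-53.512 − 68.492·4647.295781) / -4700.895384 = 38.857502
y = (-28.358·4647.295781 − -2534.712454·90.790) / -4700.895384 = -20.919106
|P − Q| = √((38.857502 − 14.815)² + (-20.919106 − 35.339)²) = 61.180196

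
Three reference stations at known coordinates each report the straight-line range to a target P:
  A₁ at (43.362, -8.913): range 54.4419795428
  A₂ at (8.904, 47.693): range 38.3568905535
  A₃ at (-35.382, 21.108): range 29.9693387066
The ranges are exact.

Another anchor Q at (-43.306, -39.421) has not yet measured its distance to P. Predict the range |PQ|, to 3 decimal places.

63.667

eq1: (x − 43.362)² + (y + 8.913)² = 54.4419795428²
eq2: (x − 8.904)² + (y − 47.693)² = 38.3568905535²
eq3: (x + 35.382)² + (y − 21.108)² = 29.9693387066²
eq1−eq2, eq1−eq3 (x²,y² cancel):
  -68.916·x + 113.212·y = 1886.876936
  -157.488·x + 60.042·y = 1803.496849
det = -68.916·60.042 − 113.212·-157.488 = 13691.676984
x = (1886.876936·60.042 − 113.212·1803.496849) / 13691.676984 = -6.638020
y = (-68.916·1803.496849 − 1886.876936·-157.488) / 13691.676984 = 12.625969
|P − Q| = √((-6.638020 − -43.306)² + (12.625969 − -39.421)²) = 63.666536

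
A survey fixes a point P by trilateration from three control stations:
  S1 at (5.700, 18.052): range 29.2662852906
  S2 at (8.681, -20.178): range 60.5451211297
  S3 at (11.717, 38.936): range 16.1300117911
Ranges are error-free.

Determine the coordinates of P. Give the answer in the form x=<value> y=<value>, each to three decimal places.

eq1: (x − 5.700)² + (y − 18.052)² = 29.2662852906²
eq2: (x − 8.681)² + (y + 20.178)² = 60.5451211297²
eq3: (x − 11.717)² + (y − 38.936)² = 16.1300117911²
eq3−eq1, eq3−eq2 (x²,y² cancel):
  -12.034·x − 41.768·y = -1891.273655
  -6.072·x − 118.228·y = -4576.323152
det = -12.034·-118.228 − -41.768·-6.072 = 1169.140456
x = (-1891.273655·-118.228 − -41.768·-4576.323152) / 1169.140456 = 27.761965
y = (-12.034·-4576.323152 − -1891.273655·-6.072) / 1169.140456 = 37.281799

x=27.762 y=37.282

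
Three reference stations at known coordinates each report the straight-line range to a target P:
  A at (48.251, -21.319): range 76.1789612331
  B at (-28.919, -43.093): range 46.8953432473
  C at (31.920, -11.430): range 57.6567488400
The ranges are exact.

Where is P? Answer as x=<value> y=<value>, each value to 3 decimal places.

eq1: (x − 48.251)² + (y + 21.319)² = 76.1789612331²
eq2: (x + 28.919)² + (y + 43.093)² = 46.8953432473²
eq3: (x − 31.920)² + (y + 11.430)² = 57.6567488400²
eq1−eq2, eq1−eq3 (x²,y² cancel):
  -154.340·x − 43.548·y = 3514.717364
  -32.662·x + 19.778·y = 845.805986
det = -154.340·19.778 − -43.548·-32.662 = -4474.901296
x = (3514.717364·19.778 − -43.548·845.805986) / -4474.901296 = -23.765270
y = (-154.340·845.805986 − 3514.717364·-32.662) / -4474.901296 = 3.518289

x=-23.765 y=3.518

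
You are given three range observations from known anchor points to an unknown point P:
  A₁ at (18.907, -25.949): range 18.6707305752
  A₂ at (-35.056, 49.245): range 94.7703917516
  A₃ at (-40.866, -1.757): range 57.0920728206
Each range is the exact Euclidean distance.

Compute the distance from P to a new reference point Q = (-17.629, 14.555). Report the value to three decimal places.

56.005

eq1: (x − 18.907)² + (y + 25.949)² = 18.6707305752²
eq2: (x + 35.056)² + (y − 49.245)² = 94.7703917516²
eq3: (x + 40.866)² + (y + 1.757)² = 57.0920728206²
eq3−eq2, eq3−eq1 (x²,y² cancel):
  11.620·x + 102.004·y = -3741.046218
  119.546·x − 48.384·y = 2268.616844
det = 11.620·-48.384 − 102.004·119.546 = -12756.392264
x = (-3741.046218·-48.384 − 102.004·2268.616844) / -12756.392264 = 3.951055
y = (11.620·2268.616844 − -3741.046218·119.546) / -12756.392264 = -37.125578
|P − Q| = √((3.951055 − -17.629)² + (-37.125578 − 14.555)²) = 56.005187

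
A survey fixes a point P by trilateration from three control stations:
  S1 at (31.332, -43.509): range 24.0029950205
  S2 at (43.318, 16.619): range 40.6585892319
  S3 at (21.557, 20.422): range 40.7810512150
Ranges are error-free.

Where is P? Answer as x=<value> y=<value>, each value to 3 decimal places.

x=25.913 y=-20.126

eq1: (x − 31.332)² + (y + 43.509)² = 24.0029950205²
eq2: (x − 43.318)² + (y − 16.619)² = 40.6585892319²
eq3: (x − 21.557)² + (y − 20.422)² = 40.7810512150²
eq1−eq3, eq1−eq2 (x²,y² cancel):
  -19.550·x + 127.862·y = -3079.915340
  23.972·x + 120.256·y = -1799.064128
det = -19.550·120.256 − 127.862·23.972 = -5416.112664
x = (-3079.915340·120.256 − 127.862·-1799.064128) / -5416.112664 = 25.912748
y = (-19.550·-1799.064128 − -3079.915340·23.972) / -5416.112664 = -20.125769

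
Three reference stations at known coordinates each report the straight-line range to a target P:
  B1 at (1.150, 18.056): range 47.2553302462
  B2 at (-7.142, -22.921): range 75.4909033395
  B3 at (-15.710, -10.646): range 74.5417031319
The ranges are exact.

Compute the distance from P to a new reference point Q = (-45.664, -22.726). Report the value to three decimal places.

eq1: (x − 1.150)² + (y − 18.056)² = 47.2553302462²
eq2: (x + 7.142)² + (y + 22.921)² = 75.4909033395²
eq3: (x + 15.710)² + (y + 10.646)² = 74.5417031319²
eq3−eq1, eq3−eq2 (x²,y² cancel):
  33.720·x + 57.404·y = 3290.599489
  17.136·x − 24.550·y = 73.828008
det = 33.720·-24.550 − 57.404·17.136 = -1811.500944
x = (3290.599489·-24.550 − 57.404·73.828008) / -1811.500944 = 46.934693
y = (33.720·73.828008 − 3290.599489·17.136) / -1811.500944 = 29.753356
|P − Q| = √((46.934693 − -45.664)² + (29.753356 − -22.726)²) = 106.435900

106.436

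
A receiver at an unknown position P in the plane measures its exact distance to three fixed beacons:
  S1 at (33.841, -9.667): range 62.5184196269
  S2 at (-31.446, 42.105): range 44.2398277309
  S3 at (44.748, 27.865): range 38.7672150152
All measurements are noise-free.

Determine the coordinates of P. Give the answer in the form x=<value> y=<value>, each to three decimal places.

x=12.252 y=49.006

eq1: (x − 33.841)² + (y + 9.667)² = 62.5184196269²
eq2: (x + 31.446)² + (y − 42.105)² = 44.2398277309²
eq3: (x − 44.748)² + (y − 27.865)² = 38.7672150152²
eq1−eq3, eq1−eq2 (x²,y² cancel):
  21.814·x + 75.064·y = 3945.833392
  -130.574·x + 103.544·y = 3474.408206
det = 21.814·103.544 − 75.064·-130.574 = 12060.115552
x = (3945.833392·103.544 − 75.064·3474.408206) / 12060.115552 = 12.252320
y = (21.814·3474.408206 − 3945.833392·-130.574) / 12060.115552 = 49.005666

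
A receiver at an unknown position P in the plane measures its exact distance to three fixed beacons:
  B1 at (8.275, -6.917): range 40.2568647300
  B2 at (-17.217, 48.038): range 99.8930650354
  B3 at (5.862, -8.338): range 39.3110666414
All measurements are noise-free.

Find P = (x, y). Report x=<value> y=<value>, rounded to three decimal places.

eq1: (x − 8.275)² + (y + 6.917)² = 40.2568647300²
eq2: (x + 17.217)² + (y − 48.038)² = 99.8930650354²
eq3: (x − 5.862)² + (y + 8.338)² = 39.3110666414²
eq3−eq2, eq3−eq1 (x²,y² cancel):
  -46.158·x + 112.752·y = -5933.075237
  4.826·x + 2.842·y = -62.819971
det = -46.158·2.842 − 112.752·4.826 = -675.322188
x = (-5933.075237·2.842 − 112.752·-62.819971) / -675.322188 = 14.480085
y = (-46.158·-62.819971 − -5933.075237·4.826) / -675.322188 = -46.692773

x=14.480 y=-46.693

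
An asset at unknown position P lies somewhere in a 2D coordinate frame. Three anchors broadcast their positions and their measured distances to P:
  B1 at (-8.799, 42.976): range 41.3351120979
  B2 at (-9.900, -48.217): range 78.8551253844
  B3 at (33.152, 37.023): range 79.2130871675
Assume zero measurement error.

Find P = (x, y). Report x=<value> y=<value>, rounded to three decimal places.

eq1: (x + 8.799)² + (y − 42.976)² = 41.3351120979²
eq2: (x + 9.900)² + (y + 48.217)² = 78.8551253844²
eq3: (x − 33.152)² + (y − 37.023)² = 79.2130871675²
eq2−eq3, eq2−eq1 (x²,y² cancel):
  86.104·x + 170.480·y = -9.713835
  2.202·x + 182.386·y = 4011.009195
det = 86.104·182.386 − 170.480·2.202 = 15328.767184
x = (-9.713835·182.386 − 170.480·4011.009195) / 15328.767184 = -44.724309
y = (86.104·4011.009195 − -9.713835·2.202) / 15328.767184 = 22.531840

x=-44.724 y=22.532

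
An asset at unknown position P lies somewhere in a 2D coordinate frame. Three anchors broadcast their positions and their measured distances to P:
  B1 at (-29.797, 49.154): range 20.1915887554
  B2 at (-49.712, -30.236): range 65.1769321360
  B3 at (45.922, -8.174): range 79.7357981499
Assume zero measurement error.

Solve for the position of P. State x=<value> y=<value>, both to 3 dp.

x=-24.219 y=29.748

eq1: (x + 29.797)² + (y − 49.154)² = 20.1915887554²
eq2: (x + 49.712)² + (y + 30.236)² = 65.1769321360²
eq3: (x − 45.922)² + (y + 8.174)² = 79.7357981499²
eq2−eq3, eq2−eq1 (x²,y² cancel):
  191.268·x + 44.124·y = -3319.619304
  39.830·x + 158.780·y = 3758.810511
det = 191.268·158.780 − 44.124·39.830 = 28612.074120
x = (-3319.619304·158.780 − 44.124·3758.810511) / 28612.074120 = -24.218549
y = (191.268·3758.810511 − -3319.619304·39.830) / 28612.074120 = 29.748301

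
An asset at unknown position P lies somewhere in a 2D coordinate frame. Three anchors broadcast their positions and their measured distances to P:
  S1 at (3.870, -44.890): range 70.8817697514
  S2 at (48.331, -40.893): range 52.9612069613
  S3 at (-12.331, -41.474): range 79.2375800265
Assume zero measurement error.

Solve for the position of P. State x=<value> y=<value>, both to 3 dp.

x=46.122 y=12.022

eq1: (x − 3.870)² + (y + 44.890)² = 70.8817697514²
eq2: (x − 48.331)² + (y + 40.893)² = 52.9612069613²
eq3: (x + 12.331)² + (y + 41.474)² = 79.2375800265²
eq2−eq1, eq2−eq3 (x²,y² cancel):
  -88.922·x − 7.994·y = -4197.369850
  -121.324·x − 1.162·y = -5609.681419
det = -88.922·-1.162 − -7.994·-121.324 = -866.536692
x = (-4197.369850·-1.162 − -7.994·-5609.681419) / -866.536692 = 46.122051
y = (-88.922·-5609.681419 − -4197.369850·-121.324) / -866.536692 = 12.022121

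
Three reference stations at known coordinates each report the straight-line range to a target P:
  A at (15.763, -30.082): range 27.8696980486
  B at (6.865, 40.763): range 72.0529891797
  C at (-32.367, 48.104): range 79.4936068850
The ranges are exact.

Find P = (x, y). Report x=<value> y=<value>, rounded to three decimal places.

eq1: (x − 15.763)² + (y + 30.082)² = 27.8696980486²
eq2: (x − 6.865)² + (y − 40.763)² = 72.0529891797²
eq3: (x + 32.367)² + (y − 48.104)² = 79.4936068850²
eq2−eq3, eq2−eq1 (x²,y² cancel):
  -78.464·x + 14.682·y = 525.266825
  17.796·x − 141.690·y = 3859.561679
det = -78.464·-141.690 − 14.682·17.796 = 10856.283288
x = (525.266825·-141.690 − 14.682·3859.561679) / 10856.283288 = -12.075140
y = (-78.464·3859.561679 − 525.266825·17.796) / 10856.283288 = -28.756093

x=-12.075 y=-28.756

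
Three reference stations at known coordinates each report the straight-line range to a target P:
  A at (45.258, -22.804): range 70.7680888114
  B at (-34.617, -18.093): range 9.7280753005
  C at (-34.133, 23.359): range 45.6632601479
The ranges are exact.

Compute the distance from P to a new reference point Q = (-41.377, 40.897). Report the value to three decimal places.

64.367

eq1: (x − 45.258)² + (y + 22.804)² = 70.7680888114²
eq2: (x + 34.617)² + (y + 18.093)² = 9.7280753005²
eq3: (x + 34.133)² + (y − 23.359)² = 45.6632601479²
eq3−eq2, eq3−eq1 (x²,y² cancel):
  -0.968·x − 82.904·y = 1805.486646
  158.782·x − 92.326·y = -2065.384657
det = -0.968·-92.326 − -82.904·158.782 = 13253.034496
x = (1805.486646·-92.326 − -82.904·-2065.384657) / 13253.034496 = -25.497708
y = (-0.968·-2065.384657 − 1805.486646·158.782) / 13253.034496 = -21.480325
|P − Q| = √((-25.497708 − -41.377)² + (-21.480325 − 40.897)²) = 64.366782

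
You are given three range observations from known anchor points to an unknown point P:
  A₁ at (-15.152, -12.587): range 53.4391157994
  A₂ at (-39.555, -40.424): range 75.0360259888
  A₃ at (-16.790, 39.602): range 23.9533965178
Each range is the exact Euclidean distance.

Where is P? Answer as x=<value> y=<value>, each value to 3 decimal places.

x=-40.217 y=34.609

eq1: (x + 15.152)² + (y + 12.587)² = 53.4391157994²
eq2: (x + 39.555)² + (y + 40.424)² = 75.0360259888²
eq3: (x + 16.790)² + (y − 39.602)² = 23.9533965178²
eq3−eq2, eq3−eq1 (x²,y² cancel):
  -45.530·x − 160.052·y = -3708.164694
  3.276·x − 104.378·y = -3744.180724
det = -45.530·-104.378 − -160.052·3.276 = 5276.660692
x = (-3708.164694·-104.378 − -160.052·-3744.180724) / 5276.660692 = -40.217253
y = (-45.530·-3744.180724 − -3708.164694·3.276) / 5276.660692 = 34.609103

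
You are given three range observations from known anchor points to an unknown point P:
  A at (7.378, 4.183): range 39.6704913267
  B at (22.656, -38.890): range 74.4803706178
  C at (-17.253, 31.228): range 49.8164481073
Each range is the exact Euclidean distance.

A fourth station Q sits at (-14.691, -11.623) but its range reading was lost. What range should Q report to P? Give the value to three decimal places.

66.247

eq1: (x − 7.378)² + (y − 4.183)² = 39.6704913267²
eq2: (x − 22.656)² + (y + 38.890)² = 74.4803706178²
eq3: (x + 17.253)² + (y − 31.228)² = 49.8164481073²
eq2−eq3, eq2−eq1 (x²,y² cancel):
  -79.818·x + 140.236·y = 2312.774662
  -30.556·x + 86.146·y = 2019.783662
det = -79.818·86.146 − 140.236·-30.556 = -2590.950212
x = (2312.774662·86.146 − 140.236·2019.783662) / -2590.950212 = 32.424435
y = (-79.818·2019.783662 − 2312.774662·-30.556) / -2590.950212 = 34.947005
|P − Q| = √((32.424435 − -14.691)² + (34.947005 − -11.623)²) = 66.246732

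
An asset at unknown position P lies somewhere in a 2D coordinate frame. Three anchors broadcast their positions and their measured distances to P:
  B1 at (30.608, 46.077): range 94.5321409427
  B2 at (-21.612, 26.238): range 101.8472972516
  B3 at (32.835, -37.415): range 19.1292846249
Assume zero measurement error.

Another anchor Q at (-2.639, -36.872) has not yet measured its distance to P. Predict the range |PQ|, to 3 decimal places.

53.182

eq1: (x − 30.608)² + (y − 46.077)² = 94.5321409427²
eq2: (x + 21.612)² + (y − 26.238)² = 101.8472972516²
eq3: (x − 32.835)² + (y + 37.415)² = 19.1292846249²
eq2−eq1, eq2−eq3 (x²,y² cancel):
  104.440·x + 39.678·y = 3340.974691
  108.894·x − 127.306·y = 11329.450689
det = 104.440·-127.306 − 39.678·108.894 = -17616.534772
x = (3340.974691·-127.306 − 39.678·11329.450689) / -17616.534772 = 49.661076
y = (104.440·11329.450689 − 3340.974691·108.894) / -17616.534772 = -46.515149
|P − Q| = √((49.661076 − -2.639)² + (-46.515149 − -36.872)²) = 53.181653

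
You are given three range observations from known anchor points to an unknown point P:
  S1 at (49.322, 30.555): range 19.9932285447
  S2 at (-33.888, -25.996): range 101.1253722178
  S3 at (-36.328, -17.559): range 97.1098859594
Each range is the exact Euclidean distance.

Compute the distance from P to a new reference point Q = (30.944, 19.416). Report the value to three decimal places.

eq1: (x − 49.322)² + (y − 30.555)² = 19.9932285447²
eq2: (x + 33.888)² + (y + 25.996)² = 101.1253722178²
eq3: (x + 36.328)² + (y + 17.559)² = 97.1098859594²
eq2−eq1, eq2−eq3 (x²,y² cancel):
  166.420·x + 113.102·y = 11368.690868
  -4.880·x + 16.874·y = 599.864460
det = 166.420·16.874 − 113.102·-4.880 = 3360.108840
x = (11368.690868·16.874 − 113.102·599.864460) / 3360.108840 = 36.900418
y = (166.420·599.864460 − 11368.690868·-4.880) / 3360.108840 = 46.221317
|P − Q| = √((36.900418 − 30.944)² + (46.221317 − 19.416)²) = 27.459132

27.459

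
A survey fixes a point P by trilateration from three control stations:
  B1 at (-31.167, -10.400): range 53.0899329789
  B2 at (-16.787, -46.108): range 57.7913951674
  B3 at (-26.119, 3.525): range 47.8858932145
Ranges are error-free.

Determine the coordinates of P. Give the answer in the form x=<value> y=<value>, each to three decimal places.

x=21.361 y=-2.696

eq1: (x + 31.167)² + (y + 10.400)² = 53.0899329789²
eq2: (x + 16.787)² + (y + 46.108)² = 57.7913951674²
eq3: (x + 26.119)² + (y − 3.525)² = 47.8858932145²
eq2−eq1, eq2−eq3 (x²,y² cancel):
  -28.760·x + 71.416·y = -806.904772
  -18.664·x + 99.266·y = -666.336661
det = -28.760·99.266 − 71.416·-18.664 = -1521.981936
x = (-806.904772·99.266 − 71.416·-666.336661) / -1521.981936 = 21.361036
y = (-28.760·-666.336661 − -806.904772·-18.664) / -1521.981936 = -2.696334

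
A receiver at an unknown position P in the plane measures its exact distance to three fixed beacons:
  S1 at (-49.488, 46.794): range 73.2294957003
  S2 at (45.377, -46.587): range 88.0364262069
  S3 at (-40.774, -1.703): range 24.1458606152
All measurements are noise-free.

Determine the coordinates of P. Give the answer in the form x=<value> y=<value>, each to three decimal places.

eq1: (x + 49.488)² + (y − 46.794)² = 73.2294957003²
eq2: (x − 45.377)² + (y + 46.587)² = 88.0364262069²
eq3: (x + 40.774)² + (y + 1.703)² = 24.1458606152²
eq2−eq1, eq2−eq3 (x²,y² cancel):
  -189.730·x + 186.762·y = 2797.173181
  -172.302·x + 89.768·y = 4603.388341
det = -189.730·89.768 − 186.762·-172.302 = 15147.783484
x = (2797.173181·89.768 − 186.762·4603.388341) / 15147.783484 = -40.180226
y = (-189.730·4603.388341 − 2797.173181·-172.302) / 15147.783484 = -25.841559

x=-40.180 y=-25.842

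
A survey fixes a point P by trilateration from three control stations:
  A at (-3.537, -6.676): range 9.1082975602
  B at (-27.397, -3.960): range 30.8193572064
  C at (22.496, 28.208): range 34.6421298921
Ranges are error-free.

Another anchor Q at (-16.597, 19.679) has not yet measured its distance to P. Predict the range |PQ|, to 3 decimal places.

28.357

eq1: (x + 3.537)² + (y + 6.676)² = 9.1082975602²
eq2: (x + 27.397)² + (y + 3.960)² = 30.8193572064²
eq3: (x − 22.496)² + (y − 28.208)² = 34.6421298921²
eq1−eq3, eq1−eq2 (x²,y² cancel):
  52.066·x + 69.768·y = 127.565856
  -47.720·x + 5.432·y = -157.673830
det = 52.066·5.432 − 69.768·-47.720 = 3612.151472
x = (127.565856·5.432 − 69.768·-157.673830) / 3612.151472 = 3.237274
y = (52.066·-157.673830 − 127.565856·-47.720) / 3612.151472 = -0.587462
|P − Q| = √((3.237274 − -16.597)² + (-0.587462 − 19.679)²) = 28.357150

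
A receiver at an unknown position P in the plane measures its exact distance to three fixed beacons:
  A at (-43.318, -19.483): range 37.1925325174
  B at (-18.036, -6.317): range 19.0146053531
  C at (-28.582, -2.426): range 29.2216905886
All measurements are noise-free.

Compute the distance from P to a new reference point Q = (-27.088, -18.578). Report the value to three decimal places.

eq1: (x + 43.318)² + (y + 19.483)² = 37.1925325174²
eq2: (x + 18.036)² + (y + 6.317)² = 19.0146053531²
eq3: (x + 28.582)² + (y + 2.426)² = 29.2216905886²
eq1−eq3, eq1−eq2 (x²,y² cancel):
  29.472·x + 34.114·y = -903.842939
  50.564·x + 26.332·y = -869.105370
det = 29.472·26.332 − 34.114·50.564 = -948.883592
x = (-903.842939·26.332 − 34.114·-869.105370) / -948.883592 = -6.163736
y = (29.472·-869.105370 − -903.842939·50.564) / -948.883592 = -21.169763
|P − Q| = √((-6.163736 − -27.088)² + (-21.169763 − -18.578)²) = 21.084166

21.084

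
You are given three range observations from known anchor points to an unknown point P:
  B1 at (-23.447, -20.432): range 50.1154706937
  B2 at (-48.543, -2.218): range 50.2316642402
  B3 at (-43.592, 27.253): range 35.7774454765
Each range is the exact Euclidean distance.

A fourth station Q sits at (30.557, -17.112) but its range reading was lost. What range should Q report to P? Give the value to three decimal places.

58.604

eq1: (x + 23.447)² + (y + 20.432)² = 50.1154706937²
eq2: (x + 48.543)² + (y + 2.218)² = 50.2316642402²
eq3: (x + 43.592)² + (y − 27.253)² = 35.7774454765²
eq3−eq1, eq3−eq2 (x²,y² cancel):
  40.290·x − 95.370·y = -2907.294838
  -9.902·x − 58.942·y = -1524.840588
det = 40.290·-58.942 − -95.370·-9.902 = -3319.126920
x = (-2907.294838·-58.942 − -95.370·-1524.840588) / -3319.126920 = -7.814623
y = (40.290·-1524.840588 − -2907.294838·-9.902) / -3319.126920 = 27.183010
|P − Q| = √((-7.814623 − 30.557)² + (27.183010 − -17.112)²) = 58.604005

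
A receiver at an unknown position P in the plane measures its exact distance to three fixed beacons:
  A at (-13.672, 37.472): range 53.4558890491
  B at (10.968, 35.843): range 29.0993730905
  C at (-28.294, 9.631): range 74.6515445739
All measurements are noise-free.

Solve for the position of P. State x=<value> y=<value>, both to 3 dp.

x=39.701 y=40.445

eq1: (x + 13.672)² + (y − 37.472)² = 53.4558890491²
eq2: (x − 10.968)² + (y − 35.843)² = 29.0993730905²
eq3: (x + 28.294)² + (y − 9.631)² = 74.6515445739²
eq1−eq3, eq1−eq2 (x²,y² cancel):
  -29.244·x − 55.682·y = -3413.088804
  49.280·x − 3.258·y = 1824.701865
det = -29.244·-3.258 − -55.682·49.280 = 2839.285912
x = (-3413.088804·-3.258 − -55.682·1824.701865) / 2839.285912 = 39.701142
y = (-29.244·1824.701865 − -3413.088804·49.280) / 2839.285912 = 40.445182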